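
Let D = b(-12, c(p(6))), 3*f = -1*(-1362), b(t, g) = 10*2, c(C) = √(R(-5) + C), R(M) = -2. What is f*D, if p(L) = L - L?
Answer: 9080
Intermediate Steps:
p(L) = 0
c(C) = √(-2 + C)
b(t, g) = 20
f = 454 (f = (-1*(-1362))/3 = (⅓)*1362 = 454)
D = 20
f*D = 454*20 = 9080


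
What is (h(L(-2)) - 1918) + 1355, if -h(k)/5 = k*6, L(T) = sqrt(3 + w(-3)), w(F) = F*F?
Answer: -563 - 60*sqrt(3) ≈ -666.92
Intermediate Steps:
w(F) = F**2
L(T) = 2*sqrt(3) (L(T) = sqrt(3 + (-3)**2) = sqrt(3 + 9) = sqrt(12) = 2*sqrt(3))
h(k) = -30*k (h(k) = -5*k*6 = -30*k)
(h(L(-2)) - 1918) + 1355 = (-60*sqrt(3) - 1918) + 1355 = (-1918 - 60*sqrt(3)) + 1355 = -563 - 60*sqrt(3)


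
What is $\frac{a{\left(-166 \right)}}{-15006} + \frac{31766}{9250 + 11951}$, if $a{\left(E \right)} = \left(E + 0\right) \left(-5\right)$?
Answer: $\frac{76513961}{53023701} \approx 1.443$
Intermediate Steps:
$a{\left(E \right)} = - 5 E$ ($a{\left(E \right)} = E \left(-5\right) = - 5 E$)
$\frac{a{\left(-166 \right)}}{-15006} + \frac{31766}{9250 + 11951} = \frac{\left(-5\right) \left(-166\right)}{-15006} + \frac{31766}{9250 + 11951} = 830 \left(- \frac{1}{15006}\right) + \frac{31766}{21201} = - \frac{415}{7503} + 31766 \cdot \frac{1}{21201} = - \frac{415}{7503} + \frac{31766}{21201} = \frac{76513961}{53023701}$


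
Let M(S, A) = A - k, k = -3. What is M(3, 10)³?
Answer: 2197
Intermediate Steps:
M(S, A) = 3 + A (M(S, A) = A - 1*(-3) = A + 3 = 3 + A)
M(3, 10)³ = (3 + 10)³ = 13³ = 2197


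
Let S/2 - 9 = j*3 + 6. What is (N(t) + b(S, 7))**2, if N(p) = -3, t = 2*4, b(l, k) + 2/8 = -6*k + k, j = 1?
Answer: 23409/16 ≈ 1463.1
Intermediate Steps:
S = 36 (S = 18 + 2*(1*3 + 6) = 18 + 2*(3 + 6) = 18 + 2*9 = 18 + 18 = 36)
b(l, k) = -1/4 - 5*k (b(l, k) = -1/4 + (-6*k + k) = -1/4 - 5*k)
t = 8
(N(t) + b(S, 7))**2 = (-3 + (-1/4 - 5*7))**2 = (-3 + (-1/4 - 35))**2 = (-3 - 141/4)**2 = (-153/4)**2 = 23409/16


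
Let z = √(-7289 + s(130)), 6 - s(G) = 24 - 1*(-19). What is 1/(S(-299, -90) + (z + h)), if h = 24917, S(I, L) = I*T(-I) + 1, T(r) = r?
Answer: -64483/4158064615 - 3*I*√814/4158064615 ≈ -1.5508e-5 - 2.0585e-8*I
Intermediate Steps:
s(G) = -37 (s(G) = 6 - (24 - 1*(-19)) = 6 - (24 + 19) = 6 - 1*43 = 6 - 43 = -37)
S(I, L) = 1 - I² (S(I, L) = I*(-I) + 1 = -I² + 1 = 1 - I²)
z = 3*I*√814 (z = √(-7289 - 37) = √(-7326) = 3*I*√814 ≈ 85.592*I)
1/(S(-299, -90) + (z + h)) = 1/((1 - 1*(-299)²) + (3*I*√814 + 24917)) = 1/((1 - 1*89401) + (24917 + 3*I*√814)) = 1/((1 - 89401) + (24917 + 3*I*√814)) = 1/(-89400 + (24917 + 3*I*√814)) = 1/(-64483 + 3*I*√814)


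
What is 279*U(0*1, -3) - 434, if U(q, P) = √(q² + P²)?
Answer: 403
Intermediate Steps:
U(q, P) = √(P² + q²)
279*U(0*1, -3) - 434 = 279*√((-3)² + (0*1)²) - 434 = 279*√(9 + 0²) - 434 = 279*√(9 + 0) - 434 = 279*√9 - 434 = 279*3 - 434 = 837 - 434 = 403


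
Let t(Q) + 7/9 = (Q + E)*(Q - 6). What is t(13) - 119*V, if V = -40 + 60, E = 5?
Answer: -20293/9 ≈ -2254.8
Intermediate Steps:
t(Q) = -7/9 + (-6 + Q)*(5 + Q) (t(Q) = -7/9 + (Q + 5)*(Q - 6) = -7/9 + (5 + Q)*(-6 + Q) = -7/9 + (-6 + Q)*(5 + Q))
V = 20
t(13) - 119*V = (-277/9 + 13² - 1*13) - 119*20 = (-277/9 + 169 - 13) - 2380 = 1127/9 - 2380 = -20293/9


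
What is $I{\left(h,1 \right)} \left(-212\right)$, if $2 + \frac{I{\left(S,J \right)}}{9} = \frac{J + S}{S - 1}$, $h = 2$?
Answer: $-1908$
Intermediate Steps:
$I{\left(S,J \right)} = -18 + \frac{9 \left(J + S\right)}{-1 + S}$ ($I{\left(S,J \right)} = -18 + 9 \frac{J + S}{S - 1} = -18 + 9 \frac{J + S}{-1 + S} = -18 + \frac{9 \left(J + S\right)}{-1 + S}$)
$I{\left(h,1 \right)} \left(-212\right) = \frac{9 \left(2 + 1 - 2\right)}{-1 + 2} \left(-212\right) = \frac{9 \left(2 + 1 - 2\right)}{1} \left(-212\right) = 9 \cdot 1 \cdot 1 \left(-212\right) = 9 \left(-212\right) = -1908$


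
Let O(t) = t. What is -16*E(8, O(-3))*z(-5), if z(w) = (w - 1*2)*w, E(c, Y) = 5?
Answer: -2800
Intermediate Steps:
z(w) = w*(-2 + w) (z(w) = (w - 2)*w = (-2 + w)*w = w*(-2 + w))
-16*E(8, O(-3))*z(-5) = -80*(-5*(-2 - 5)) = -80*(-5*(-7)) = -80*35 = -16*175 = -2800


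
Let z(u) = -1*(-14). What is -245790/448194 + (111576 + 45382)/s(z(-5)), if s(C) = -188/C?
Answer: -41038045102/3510853 ≈ -11689.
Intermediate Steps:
z(u) = 14
-245790/448194 + (111576 + 45382)/s(z(-5)) = -245790/448194 + (111576 + 45382)/((-188/14)) = -245790*1/448194 + 156958/((-188*1/14)) = -40965/74699 + 156958/(-94/7) = -40965/74699 + 156958*(-7/94) = -40965/74699 - 549353/47 = -41038045102/3510853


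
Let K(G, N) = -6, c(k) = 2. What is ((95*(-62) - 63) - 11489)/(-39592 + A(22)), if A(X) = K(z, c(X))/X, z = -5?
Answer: 191862/435515 ≈ 0.44054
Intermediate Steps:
A(X) = -6/X
((95*(-62) - 63) - 11489)/(-39592 + A(22)) = ((95*(-62) - 63) - 11489)/(-39592 - 6/22) = ((-5890 - 63) - 11489)/(-39592 - 6*1/22) = (-5953 - 11489)/(-39592 - 3/11) = -17442/(-435515/11) = -17442*(-11/435515) = 191862/435515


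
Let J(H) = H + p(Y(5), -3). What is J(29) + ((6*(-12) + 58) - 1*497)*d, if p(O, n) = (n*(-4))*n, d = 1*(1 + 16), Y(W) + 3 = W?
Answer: -8694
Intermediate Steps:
Y(W) = -3 + W
d = 17 (d = 1*17 = 17)
p(O, n) = -4*n² (p(O, n) = (-4*n)*n = -4*n²)
J(H) = -36 + H (J(H) = H - 4*(-3)² = H - 4*9 = H - 36 = -36 + H)
J(29) + ((6*(-12) + 58) - 1*497)*d = (-36 + 29) + ((6*(-12) + 58) - 1*497)*17 = -7 + ((-72 + 58) - 497)*17 = -7 + (-14 - 497)*17 = -7 - 511*17 = -7 - 8687 = -8694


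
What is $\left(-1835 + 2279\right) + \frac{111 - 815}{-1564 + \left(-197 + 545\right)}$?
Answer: $\frac{8447}{19} \approx 444.58$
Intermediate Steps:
$\left(-1835 + 2279\right) + \frac{111 - 815}{-1564 + \left(-197 + 545\right)} = 444 - \frac{704}{-1564 + 348} = 444 - \frac{704}{-1216} = 444 - - \frac{11}{19} = 444 + \frac{11}{19} = \frac{8447}{19}$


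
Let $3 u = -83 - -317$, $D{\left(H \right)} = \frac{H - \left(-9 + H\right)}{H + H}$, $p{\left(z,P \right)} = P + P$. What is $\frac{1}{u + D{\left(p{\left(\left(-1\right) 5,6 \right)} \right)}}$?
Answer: $\frac{8}{627} \approx 0.012759$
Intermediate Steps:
$p{\left(z,P \right)} = 2 P$
$D{\left(H \right)} = \frac{9}{2 H}$
$u = 78$ ($u = \frac{-83 - -317}{3} = \frac{-83 + 317}{3} = \frac{1}{3} \cdot 234 = 78$)
$\frac{1}{u + D{\left(p{\left(\left(-1\right) 5,6 \right)} \right)}} = \frac{1}{78 + \frac{9}{2 \cdot 2 \cdot 6}} = \frac{1}{78 + \frac{9}{2 \cdot 12}} = \frac{1}{78 + \frac{9}{2} \cdot \frac{1}{12}} = \frac{1}{78 + \frac{3}{8}} = \frac{1}{\frac{627}{8}} = \frac{8}{627}$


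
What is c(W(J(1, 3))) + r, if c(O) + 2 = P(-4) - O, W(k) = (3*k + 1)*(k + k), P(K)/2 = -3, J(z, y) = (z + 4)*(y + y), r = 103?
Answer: -5365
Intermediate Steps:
J(z, y) = 2*y*(4 + z) (J(z, y) = (4 + z)*(2*y) = 2*y*(4 + z))
P(K) = -6 (P(K) = 2*(-3) = -6)
W(k) = 2*k*(1 + 3*k) (W(k) = (1 + 3*k)*(2*k) = 2*k*(1 + 3*k))
c(O) = -8 - O (c(O) = -2 + (-6 - O) = -8 - O)
c(W(J(1, 3))) + r = (-8 - 2*2*3*(4 + 1)*(1 + 3*(2*3*(4 + 1)))) + 103 = (-8 - 2*2*3*5*(1 + 3*(2*3*5))) + 103 = (-8 - 2*30*(1 + 3*30)) + 103 = (-8 - 2*30*(1 + 90)) + 103 = (-8 - 2*30*91) + 103 = (-8 - 1*5460) + 103 = (-8 - 5460) + 103 = -5468 + 103 = -5365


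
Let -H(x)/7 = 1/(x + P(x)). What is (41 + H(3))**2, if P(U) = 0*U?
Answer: 13456/9 ≈ 1495.1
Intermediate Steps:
P(U) = 0
H(x) = -7/x (H(x) = -7/(x + 0) = -7/x)
(41 + H(3))**2 = (41 - 7/3)**2 = (116/3)**2 = 13456/9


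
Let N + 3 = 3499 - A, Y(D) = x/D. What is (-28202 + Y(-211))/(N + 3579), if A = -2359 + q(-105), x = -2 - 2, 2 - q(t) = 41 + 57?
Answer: -2975309/1005415 ≈ -2.9593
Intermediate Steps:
q(t) = -96 (q(t) = 2 - (41 + 57) = 2 - 1*98 = 2 - 98 = -96)
x = -4
A = -2455 (A = -2359 - 96 = -2455)
Y(D) = -4/D
N = 5951 (N = -3 + (3499 - 1*(-2455)) = -3 + (3499 + 2455) = -3 + 5954 = 5951)
(-28202 + Y(-211))/(N + 3579) = (-28202 - 4/(-211))/(5951 + 3579) = (-28202 - 4*(-1/211))/9530 = (-28202 + 4/211)*(1/9530) = -5950618/211*1/9530 = -2975309/1005415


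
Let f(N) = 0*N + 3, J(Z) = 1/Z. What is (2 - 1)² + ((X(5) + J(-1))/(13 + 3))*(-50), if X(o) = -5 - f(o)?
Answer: 233/8 ≈ 29.125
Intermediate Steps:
f(N) = 3 (f(N) = 0 + 3 = 3)
X(o) = -8 (X(o) = -5 - 1*3 = -5 - 3 = -8)
(2 - 1)² + ((X(5) + J(-1))/(13 + 3))*(-50) = (2 - 1)² + ((-8 + 1/(-1))/(13 + 3))*(-50) = 1² + ((-8 - 1)/16)*(-50) = 1 - 9*1/16*(-50) = 1 - 9/16*(-50) = 1 + 225/8 = 233/8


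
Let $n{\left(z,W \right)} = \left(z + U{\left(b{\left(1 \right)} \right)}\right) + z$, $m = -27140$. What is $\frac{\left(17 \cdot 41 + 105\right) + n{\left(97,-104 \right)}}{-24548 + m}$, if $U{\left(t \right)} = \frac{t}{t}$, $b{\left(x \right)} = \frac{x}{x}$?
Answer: $- \frac{997}{51688} \approx -0.019289$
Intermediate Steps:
$b{\left(x \right)} = 1$
$U{\left(t \right)} = 1$
$n{\left(z,W \right)} = 1 + 2 z$ ($n{\left(z,W \right)} = \left(z + 1\right) + z = \left(1 + z\right) + z = 1 + 2 z$)
$\frac{\left(17 \cdot 41 + 105\right) + n{\left(97,-104 \right)}}{-24548 + m} = \frac{\left(17 \cdot 41 + 105\right) + \left(1 + 2 \cdot 97\right)}{-24548 - 27140} = \frac{\left(697 + 105\right) + \left(1 + 194\right)}{-51688} = \left(802 + 195\right) \left(- \frac{1}{51688}\right) = 997 \left(- \frac{1}{51688}\right) = - \frac{997}{51688}$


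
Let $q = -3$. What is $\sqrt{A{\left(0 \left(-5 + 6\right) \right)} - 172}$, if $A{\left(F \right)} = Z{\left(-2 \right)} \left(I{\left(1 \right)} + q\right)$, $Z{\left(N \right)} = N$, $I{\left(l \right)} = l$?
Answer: $2 i \sqrt{42} \approx 12.961 i$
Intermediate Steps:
$A{\left(F \right)} = 4$ ($A{\left(F \right)} = - 2 \left(1 - 3\right) = \left(-2\right) \left(-2\right) = 4$)
$\sqrt{A{\left(0 \left(-5 + 6\right) \right)} - 172} = \sqrt{4 - 172} = \sqrt{-168} = 2 i \sqrt{42}$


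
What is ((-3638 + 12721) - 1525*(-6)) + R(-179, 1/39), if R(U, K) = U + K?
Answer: 704107/39 ≈ 18054.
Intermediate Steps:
R(U, K) = K + U
((-3638 + 12721) - 1525*(-6)) + R(-179, 1/39) = ((-3638 + 12721) - 1525*(-6)) + (1/39 - 179) = (9083 + 9150) + (1/39 - 179) = 18233 - 6980/39 = 704107/39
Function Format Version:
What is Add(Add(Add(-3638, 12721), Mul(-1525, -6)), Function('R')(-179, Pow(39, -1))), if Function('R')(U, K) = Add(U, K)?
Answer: Rational(704107, 39) ≈ 18054.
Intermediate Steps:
Function('R')(U, K) = Add(K, U)
Add(Add(Add(-3638, 12721), Mul(-1525, -6)), Function('R')(-179, Pow(39, -1))) = Add(Add(Add(-3638, 12721), Mul(-1525, -6)), Add(Pow(39, -1), -179)) = Add(Add(9083, 9150), Add(Rational(1, 39), -179)) = Add(18233, Rational(-6980, 39)) = Rational(704107, 39)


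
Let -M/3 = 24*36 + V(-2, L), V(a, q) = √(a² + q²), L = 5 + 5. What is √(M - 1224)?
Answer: √(-3816 - 6*√26) ≈ 62.021*I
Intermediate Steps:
L = 10
M = -2592 - 6*√26 (M = -3*(24*36 + √((-2)² + 10²)) = -3*(864 + √(4 + 100)) = -3*(864 + √104) = -3*(864 + 2*√26) = -2592 - 6*√26 ≈ -2622.6)
√(M - 1224) = √((-2592 - 6*√26) - 1224) = √(-3816 - 6*√26)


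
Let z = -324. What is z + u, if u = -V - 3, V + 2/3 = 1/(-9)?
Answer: -2936/9 ≈ -326.22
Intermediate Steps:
V = -7/9 (V = -2/3 + 1/(-9) = -2/3 - 1/9 = -7/9 ≈ -0.77778)
u = -20/9 (u = -1*(-7/9) - 3 = 7/9 - 3 = -20/9 ≈ -2.2222)
z + u = -324 - 20/9 = -2936/9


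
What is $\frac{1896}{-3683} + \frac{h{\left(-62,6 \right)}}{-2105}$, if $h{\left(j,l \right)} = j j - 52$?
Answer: $- \frac{17957016}{7752715} \approx -2.3162$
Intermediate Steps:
$h{\left(j,l \right)} = -52 + j^{2}$ ($h{\left(j,l \right)} = j^{2} - 52 = -52 + j^{2}$)
$\frac{1896}{-3683} + \frac{h{\left(-62,6 \right)}}{-2105} = \frac{1896}{-3683} + \frac{-52 + \left(-62\right)^{2}}{-2105} = 1896 \left(- \frac{1}{3683}\right) + \left(-52 + 3844\right) \left(- \frac{1}{2105}\right) = - \frac{1896}{3683} + 3792 \left(- \frac{1}{2105}\right) = - \frac{1896}{3683} - \frac{3792}{2105} = - \frac{17957016}{7752715}$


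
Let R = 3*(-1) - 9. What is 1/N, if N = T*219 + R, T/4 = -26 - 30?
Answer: -1/49068 ≈ -2.0380e-5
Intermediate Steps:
R = -12 (R = -3 - 9 = -12)
T = -224 (T = 4*(-26 - 30) = 4*(-56) = -224)
N = -49068 (N = -224*219 - 12 = -49056 - 12 = -49068)
1/N = 1/(-49068) = -1/49068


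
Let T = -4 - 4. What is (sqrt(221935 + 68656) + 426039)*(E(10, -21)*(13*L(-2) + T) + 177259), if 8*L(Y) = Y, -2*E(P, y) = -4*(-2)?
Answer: 75538418856 + 177304*sqrt(290591) ≈ 7.5634e+10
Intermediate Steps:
E(P, y) = -4 (E(P, y) = -(-2)*(-2) = -1/2*8 = -4)
T = -8
L(Y) = Y/8
(sqrt(221935 + 68656) + 426039)*(E(10, -21)*(13*L(-2) + T) + 177259) = (sqrt(221935 + 68656) + 426039)*(-4*(13*((1/8)*(-2)) - 8) + 177259) = (sqrt(290591) + 426039)*(-4*(13*(-1/4) - 8) + 177259) = (426039 + sqrt(290591))*(-4*(-13/4 - 8) + 177259) = (426039 + sqrt(290591))*(-4*(-45/4) + 177259) = (426039 + sqrt(290591))*(45 + 177259) = (426039 + sqrt(290591))*177304 = 75538418856 + 177304*sqrt(290591)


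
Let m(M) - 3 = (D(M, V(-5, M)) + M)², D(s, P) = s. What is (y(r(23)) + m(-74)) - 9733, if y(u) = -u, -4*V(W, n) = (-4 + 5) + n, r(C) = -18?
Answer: 12192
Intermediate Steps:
V(W, n) = -¼ - n/4 (V(W, n) = -((-4 + 5) + n)/4 = -(1 + n)/4 = -¼ - n/4)
m(M) = 3 + 4*M² (m(M) = 3 + (M + M)² = 3 + (2*M)² = 3 + 4*M²)
(y(r(23)) + m(-74)) - 9733 = (-1*(-18) + (3 + 4*(-74)²)) - 9733 = (18 + (3 + 4*5476)) - 9733 = (18 + (3 + 21904)) - 9733 = (18 + 21907) - 9733 = 21925 - 9733 = 12192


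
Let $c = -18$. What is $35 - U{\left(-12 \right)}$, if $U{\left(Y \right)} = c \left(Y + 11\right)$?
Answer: $17$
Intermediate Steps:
$U{\left(Y \right)} = -198 - 18 Y$ ($U{\left(Y \right)} = - 18 \left(Y + 11\right) = - 18 \left(11 + Y\right) = -198 - 18 Y$)
$35 - U{\left(-12 \right)} = 35 - \left(-198 - -216\right) = 35 - \left(-198 + 216\right) = 35 - 18 = 17$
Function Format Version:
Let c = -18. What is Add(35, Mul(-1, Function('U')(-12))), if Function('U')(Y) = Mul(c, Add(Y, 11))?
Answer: 17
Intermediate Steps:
Function('U')(Y) = Add(-198, Mul(-18, Y)) (Function('U')(Y) = Mul(-18, Add(Y, 11)) = Mul(-18, Add(11, Y)) = Add(-198, Mul(-18, Y)))
Add(35, Mul(-1, Function('U')(-12))) = Add(35, Mul(-1, Add(-198, Mul(-18, -12)))) = Add(35, Mul(-1, Add(-198, 216))) = Add(35, Mul(-1, 18)) = Add(35, -18) = 17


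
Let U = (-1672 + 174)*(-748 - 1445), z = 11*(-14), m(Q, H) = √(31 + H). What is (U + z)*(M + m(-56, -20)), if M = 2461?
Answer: 8084286560 + 3284960*√11 ≈ 8.0952e+9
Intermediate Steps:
z = -154
U = 3285114 (U = -1498*(-2193) = 3285114)
(U + z)*(M + m(-56, -20)) = (3285114 - 154)*(2461 + √(31 - 20)) = 3284960*(2461 + √11) = 8084286560 + 3284960*√11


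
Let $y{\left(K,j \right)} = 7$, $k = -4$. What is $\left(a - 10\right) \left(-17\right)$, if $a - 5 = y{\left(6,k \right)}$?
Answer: $-34$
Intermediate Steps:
$a = 12$ ($a = 5 + 7 = 12$)
$\left(a - 10\right) \left(-17\right) = \left(12 - 10\right) \left(-17\right) = 2 \left(-17\right) = -34$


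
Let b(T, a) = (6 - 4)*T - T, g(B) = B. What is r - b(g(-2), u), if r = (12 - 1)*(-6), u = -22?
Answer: -64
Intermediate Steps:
r = -66 (r = 11*(-6) = -66)
b(T, a) = T (b(T, a) = 2*T - T = T)
r - b(g(-2), u) = -66 - 1*(-2) = -66 + 2 = -64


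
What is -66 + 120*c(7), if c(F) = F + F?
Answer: 1614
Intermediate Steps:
c(F) = 2*F
-66 + 120*c(7) = -66 + 120*(2*7) = -66 + 120*14 = -66 + 1680 = 1614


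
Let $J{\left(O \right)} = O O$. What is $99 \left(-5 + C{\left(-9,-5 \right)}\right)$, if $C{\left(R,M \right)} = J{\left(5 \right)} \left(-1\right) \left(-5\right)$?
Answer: $11880$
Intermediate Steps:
$J{\left(O \right)} = O^{2}$
$C{\left(R,M \right)} = 125$ ($C{\left(R,M \right)} = 5^{2} \left(-1\right) \left(-5\right) = 25 \left(-1\right) \left(-5\right) = \left(-25\right) \left(-5\right) = 125$)
$99 \left(-5 + C{\left(-9,-5 \right)}\right) = 99 \left(-5 + 125\right) = 99 \cdot 120 = 11880$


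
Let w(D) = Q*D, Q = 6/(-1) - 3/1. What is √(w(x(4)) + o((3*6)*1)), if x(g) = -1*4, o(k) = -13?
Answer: √23 ≈ 4.7958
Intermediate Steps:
Q = -9 (Q = 6*(-1) - 3*1 = -6 - 3 = -9)
x(g) = -4
w(D) = -9*D
√(w(x(4)) + o((3*6)*1)) = √(-9*(-4) - 13) = √(36 - 13) = √23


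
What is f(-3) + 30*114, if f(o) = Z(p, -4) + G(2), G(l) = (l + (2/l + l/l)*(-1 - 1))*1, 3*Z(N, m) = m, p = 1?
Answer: 10250/3 ≈ 3416.7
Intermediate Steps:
Z(N, m) = m/3
G(l) = -2 + l - 4/l (G(l) = (l + (2/l + 1)*(-2))*1 = (l + (1 + 2/l)*(-2))*1 = (l + (-2 - 4/l))*1 = (-2 + l - 4/l)*1 = -2 + l - 4/l)
f(o) = -10/3 (f(o) = (⅓)*(-4) + (-2 + 2 - 4/2) = -4/3 + (-2 + 2 - 4*½) = -4/3 + (-2 + 2 - 2) = -4/3 - 2 = -10/3)
f(-3) + 30*114 = -10/3 + 30*114 = -10/3 + 3420 = 10250/3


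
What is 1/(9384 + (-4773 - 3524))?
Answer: 1/1087 ≈ 0.00091996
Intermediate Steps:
1/(9384 + (-4773 - 3524)) = 1/(9384 - 8297) = 1/1087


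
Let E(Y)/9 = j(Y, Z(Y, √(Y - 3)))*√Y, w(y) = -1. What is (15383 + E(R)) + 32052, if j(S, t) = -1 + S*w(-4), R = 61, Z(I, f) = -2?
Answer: 47435 - 558*√61 ≈ 43077.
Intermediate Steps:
j(S, t) = -1 - S (j(S, t) = -1 + S*(-1) = -1 - S)
E(Y) = 9*√Y*(-1 - Y) (E(Y) = 9*((-1 - Y)*√Y) = 9*(√Y*(-1 - Y)) = 9*√Y*(-1 - Y))
(15383 + E(R)) + 32052 = (15383 + 9*√61*(-1 - 1*61)) + 32052 = (15383 + 9*√61*(-1 - 61)) + 32052 = (15383 + 9*√61*(-62)) + 32052 = (15383 - 558*√61) + 32052 = 47435 - 558*√61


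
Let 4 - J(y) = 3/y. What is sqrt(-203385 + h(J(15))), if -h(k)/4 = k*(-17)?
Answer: I*sqrt(5078165)/5 ≈ 450.7*I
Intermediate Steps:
J(y) = 4 - 3/y
h(k) = 68*k (h(k) = -4*k*(-17) = -(-68)*k = 68*k)
sqrt(-203385 + h(J(15))) = sqrt(-203385 + 68*(4 - 3/15)) = sqrt(-203385 + 68*(4 - 3*1/15)) = sqrt(-203385 + 68*(4 - 1/5)) = sqrt(-203385 + 68*(19/5)) = sqrt(-203385 + 1292/5) = sqrt(-1015633/5) = I*sqrt(5078165)/5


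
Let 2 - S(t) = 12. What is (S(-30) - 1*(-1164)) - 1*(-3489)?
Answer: 4643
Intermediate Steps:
S(t) = -10 (S(t) = 2 - 1*12 = 2 - 12 = -10)
(S(-30) - 1*(-1164)) - 1*(-3489) = (-10 - 1*(-1164)) - 1*(-3489) = (-10 + 1164) + 3489 = 1154 + 3489 = 4643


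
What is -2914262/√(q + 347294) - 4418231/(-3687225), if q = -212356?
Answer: 4418231/3687225 - 1457131*√134938/67469 ≈ -7932.2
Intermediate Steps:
-2914262/√(q + 347294) - 4418231/(-3687225) = -2914262/√(-212356 + 347294) - 4418231/(-3687225) = -2914262*√134938/134938 - 4418231*(-1/3687225) = -1457131*√134938/67469 + 4418231/3687225 = 4418231/3687225 - 1457131*√134938/67469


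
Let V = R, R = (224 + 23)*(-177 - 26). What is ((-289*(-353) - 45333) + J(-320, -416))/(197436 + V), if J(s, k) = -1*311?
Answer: 56373/147295 ≈ 0.38272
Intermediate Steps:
J(s, k) = -311
R = -50141 (R = 247*(-203) = -50141)
V = -50141
((-289*(-353) - 45333) + J(-320, -416))/(197436 + V) = ((-289*(-353) - 45333) - 311)/(197436 - 50141) = ((102017 - 45333) - 311)/147295 = (56684 - 311)*(1/147295) = 56373*(1/147295) = 56373/147295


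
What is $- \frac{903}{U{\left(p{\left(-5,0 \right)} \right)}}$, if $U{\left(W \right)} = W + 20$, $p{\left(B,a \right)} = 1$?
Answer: $-43$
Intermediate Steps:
$U{\left(W \right)} = 20 + W$
$- \frac{903}{U{\left(p{\left(-5,0 \right)} \right)}} = - \frac{903}{20 + 1} = - \frac{903}{21} = \left(-903\right) \frac{1}{21} = -43$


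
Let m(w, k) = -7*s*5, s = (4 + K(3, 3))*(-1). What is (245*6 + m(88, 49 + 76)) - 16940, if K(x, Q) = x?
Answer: -15225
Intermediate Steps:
s = -7 (s = (4 + 3)*(-1) = 7*(-1) = -7)
m(w, k) = 245 (m(w, k) = -(-49)*5 = -7*(-35) = 245)
(245*6 + m(88, 49 + 76)) - 16940 = (245*6 + 245) - 16940 = (1470 + 245) - 16940 = 1715 - 16940 = -15225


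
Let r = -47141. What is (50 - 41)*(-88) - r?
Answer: 46349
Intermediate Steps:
(50 - 41)*(-88) - r = (50 - 41)*(-88) - 1*(-47141) = 9*(-88) + 47141 = -792 + 47141 = 46349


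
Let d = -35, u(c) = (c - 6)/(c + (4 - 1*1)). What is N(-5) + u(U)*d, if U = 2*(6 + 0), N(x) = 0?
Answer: -14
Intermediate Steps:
U = 12 (U = 2*6 = 12)
u(c) = (-6 + c)/(3 + c) (u(c) = (-6 + c)/(c + (4 - 1)) = (-6 + c)/(c + 3) = (-6 + c)/(3 + c))
N(-5) + u(U)*d = 0 + ((-6 + 12)/(3 + 12))*(-35) = 0 + (6/15)*(-35) = 0 + ((1/15)*6)*(-35) = 0 + (⅖)*(-35) = 0 - 14 = -14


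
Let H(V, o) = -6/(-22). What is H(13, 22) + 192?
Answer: 2115/11 ≈ 192.27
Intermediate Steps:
H(V, o) = 3/11 (H(V, o) = -6*(-1/22) = 3/11)
H(13, 22) + 192 = 3/11 + 192 = 2115/11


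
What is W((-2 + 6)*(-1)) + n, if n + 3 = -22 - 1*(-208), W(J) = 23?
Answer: 206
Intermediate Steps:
n = 183 (n = -3 + (-22 - 1*(-208)) = -3 + (-22 + 208) = -3 + 186 = 183)
W((-2 + 6)*(-1)) + n = 23 + 183 = 206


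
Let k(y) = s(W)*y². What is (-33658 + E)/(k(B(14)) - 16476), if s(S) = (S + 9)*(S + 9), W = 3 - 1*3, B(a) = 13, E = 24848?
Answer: 8810/2787 ≈ 3.1611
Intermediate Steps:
W = 0 (W = 3 - 3 = 0)
s(S) = (9 + S)² (s(S) = (9 + S)*(9 + S) = (9 + S)²)
k(y) = 81*y² (k(y) = (9 + 0)²*y² = 9²*y² = 81*y²)
(-33658 + E)/(k(B(14)) - 16476) = (-33658 + 24848)/(81*13² - 16476) = -8810/(81*169 - 16476) = -8810/(13689 - 16476) = -8810/(-2787) = -8810*(-1/2787) = 8810/2787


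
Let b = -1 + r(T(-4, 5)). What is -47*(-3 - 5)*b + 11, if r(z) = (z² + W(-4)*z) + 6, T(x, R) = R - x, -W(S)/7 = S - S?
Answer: 32347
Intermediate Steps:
W(S) = 0 (W(S) = -7*(S - S) = -7*0 = 0)
r(z) = 6 + z² (r(z) = (z² + 0*z) + 6 = (z² + 0) + 6 = z² + 6 = 6 + z²)
b = 86 (b = -1 + (6 + (5 - 1*(-4))²) = -1 + (6 + (5 + 4)²) = -1 + (6 + 9²) = -1 + (6 + 81) = -1 + 87 = 86)
-47*(-3 - 5)*b + 11 = -47*(-3 - 5)*86 + 11 = -(-376)*86 + 11 = -47*(-688) + 11 = 32336 + 11 = 32347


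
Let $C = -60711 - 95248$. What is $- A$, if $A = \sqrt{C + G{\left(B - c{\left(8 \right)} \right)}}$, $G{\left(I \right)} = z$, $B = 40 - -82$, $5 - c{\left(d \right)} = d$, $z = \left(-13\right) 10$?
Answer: $- i \sqrt{156089} \approx - 395.08 i$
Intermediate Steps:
$z = -130$
$c{\left(d \right)} = 5 - d$
$C = -155959$ ($C = -60711 - 95248 = -155959$)
$B = 122$ ($B = 40 + 82 = 122$)
$G{\left(I \right)} = -130$
$A = i \sqrt{156089}$ ($A = \sqrt{-155959 - 130} = \sqrt{-156089} = i \sqrt{156089} \approx 395.08 i$)
$- A = - i \sqrt{156089}$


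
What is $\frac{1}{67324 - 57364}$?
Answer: $\frac{1}{9960} \approx 0.0001004$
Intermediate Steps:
$\frac{1}{67324 - 57364} = \frac{1}{9960}$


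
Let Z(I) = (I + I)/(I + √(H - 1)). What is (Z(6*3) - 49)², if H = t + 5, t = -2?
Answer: 57229873/25921 + 272340*√2/25921 ≈ 2222.7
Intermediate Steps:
H = 3 (H = -2 + 5 = 3)
Z(I) = 2*I/(I + √2) (Z(I) = (I + I)/(I + √(3 - 1)) = (2*I)/(I + √2) = 2*I/(I + √2))
(Z(6*3) - 49)² = (2*(6*3)/(6*3 + √2) - 49)² = (2*18/(18 + √2) - 49)² = (36/(18 + √2) - 49)² = (-49 + 36/(18 + √2))²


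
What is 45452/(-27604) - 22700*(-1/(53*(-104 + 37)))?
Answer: -2940339/365753 ≈ -8.0391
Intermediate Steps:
45452/(-27604) - 22700*(-1/(53*(-104 + 37))) = 45452*(-1/27604) - 22700/((-67*(-53))) = -11363/6901 - 22700/3551 = -2940339/365753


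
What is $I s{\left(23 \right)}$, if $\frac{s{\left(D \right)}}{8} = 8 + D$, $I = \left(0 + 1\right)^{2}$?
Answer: $248$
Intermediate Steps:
$I = 1$ ($I = 1^{2} = 1$)
$s{\left(D \right)} = 64 + 8 D$ ($s{\left(D \right)} = 8 \left(8 + D\right) = 64 + 8 D$)
$I s{\left(23 \right)} = 1 \left(64 + 8 \cdot 23\right) = 1 \left(64 + 184\right) = 1 \cdot 248 = 248$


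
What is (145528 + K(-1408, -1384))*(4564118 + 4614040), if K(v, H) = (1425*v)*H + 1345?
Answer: 25487785819900734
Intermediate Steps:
K(v, H) = 1345 + 1425*H*v (K(v, H) = 1425*H*v + 1345 = 1345 + 1425*H*v)
(145528 + K(-1408, -1384))*(4564118 + 4614040) = (145528 + (1345 + 1425*(-1384)*(-1408)))*(4564118 + 4614040) = (145528 + (1345 + 2776857600))*9178158 = (145528 + 2776858945)*9178158 = 2777004473*9178158 = 25487785819900734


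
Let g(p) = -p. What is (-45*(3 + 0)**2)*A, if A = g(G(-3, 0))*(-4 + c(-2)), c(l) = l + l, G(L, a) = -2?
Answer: 6480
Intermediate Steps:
c(l) = 2*l
A = -16 (A = (-1*(-2))*(-4 + 2*(-2)) = 2*(-4 - 4) = 2*(-8) = -16)
(-45*(3 + 0)**2)*A = -45*(3 + 0)**2*(-16) = -45*3**2*(-16) = -45*9*(-16) = -405*(-16) = 6480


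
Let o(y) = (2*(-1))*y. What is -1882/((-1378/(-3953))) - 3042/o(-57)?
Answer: -71025010/13091 ≈ -5425.5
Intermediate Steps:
o(y) = -2*y
-1882/((-1378/(-3953))) - 3042/o(-57) = -1882/((-1378/(-3953))) - 3042/((-2*(-57))) = -1882/((-1378*(-1/3953))) - 3042/114 = -1882/1378/3953 - 3042*1/114 = -1882*3953/1378 - 507/19 = -3719773/689 - 507/19 = -71025010/13091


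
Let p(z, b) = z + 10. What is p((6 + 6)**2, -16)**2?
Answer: 23716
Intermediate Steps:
p(z, b) = 10 + z
p((6 + 6)**2, -16)**2 = (10 + (6 + 6)**2)**2 = (10 + 12**2)**2 = (10 + 144)**2 = 154**2 = 23716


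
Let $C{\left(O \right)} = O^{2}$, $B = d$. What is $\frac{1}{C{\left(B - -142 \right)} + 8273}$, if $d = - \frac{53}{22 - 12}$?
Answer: $\frac{100}{2695989} \approx 3.7092 \cdot 10^{-5}$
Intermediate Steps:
$d = - \frac{53}{10} \approx -5.3$
$B = - \frac{53}{10} \approx -5.3$
$\frac{1}{C{\left(B - -142 \right)} + 8273} = \frac{1}{\left(- \frac{53}{10} - -142\right)^{2} + 8273} = \frac{1}{\left(- \frac{53}{10} + 142\right)^{2} + 8273} = \frac{1}{\left(\frac{1367}{10}\right)^{2} + 8273} = \frac{1}{\frac{1868689}{100} + 8273} = \frac{1}{\frac{2695989}{100}} = \frac{100}{2695989}$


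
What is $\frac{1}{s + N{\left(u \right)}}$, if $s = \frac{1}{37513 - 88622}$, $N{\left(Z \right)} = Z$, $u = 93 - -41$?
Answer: $\frac{51109}{6848605} \approx 0.0074627$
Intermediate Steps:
$u = 134$ ($u = 93 + 41 = 134$)
$s = - \frac{1}{51109}$ ($s = \frac{1}{-51109} = - \frac{1}{51109} \approx -1.9566 \cdot 10^{-5}$)
$\frac{1}{s + N{\left(u \right)}} = \frac{1}{- \frac{1}{51109} + 134} = \frac{1}{\frac{6848605}{51109}} = \frac{51109}{6848605}$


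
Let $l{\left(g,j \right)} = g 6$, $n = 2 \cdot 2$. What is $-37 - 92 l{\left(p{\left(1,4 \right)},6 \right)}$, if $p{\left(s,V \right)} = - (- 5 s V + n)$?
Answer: $-8869$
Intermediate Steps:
$n = 4$
$p{\left(s,V \right)} = -4 + 5 V s$ ($p{\left(s,V \right)} = - (- 5 s V + 4) = - (- 5 V s + 4) = - (4 - 5 V s) = -4 + 5 V s$)
$l{\left(g,j \right)} = 6 g$
$-37 - 92 l{\left(p{\left(1,4 \right)},6 \right)} = -37 - 92 \cdot 6 \left(-4 + 5 \cdot 4 \cdot 1\right) = -37 - 92 \cdot 6 \left(-4 + 20\right) = -37 - 92 \cdot 6 \cdot 16 = -37 - 8832 = -8869$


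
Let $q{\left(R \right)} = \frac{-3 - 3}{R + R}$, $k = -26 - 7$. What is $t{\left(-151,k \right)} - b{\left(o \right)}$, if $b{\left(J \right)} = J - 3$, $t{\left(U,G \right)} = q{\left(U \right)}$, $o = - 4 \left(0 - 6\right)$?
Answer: $- \frac{3168}{151} \approx -20.98$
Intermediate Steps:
$k = -33$ ($k = -26 - 7 = -33$)
$o = 24$ ($o = \left(-4\right) \left(-6\right) = 24$)
$q{\left(R \right)} = - \frac{3}{R}$ ($q{\left(R \right)} = - \frac{6}{2 R} = - 6 \frac{1}{2 R} = - \frac{3}{R}$)
$t{\left(U,G \right)} = - \frac{3}{U}$
$b{\left(J \right)} = -3 + J$
$t{\left(-151,k \right)} - b{\left(o \right)} = - \frac{3}{-151} - \left(-3 + 24\right) = \left(-3\right) \left(- \frac{1}{151}\right) - 21 = \frac{3}{151} - 21 = - \frac{3168}{151}$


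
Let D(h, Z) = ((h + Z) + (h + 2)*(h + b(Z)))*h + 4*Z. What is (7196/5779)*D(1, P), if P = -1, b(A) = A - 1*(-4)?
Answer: 57568/5779 ≈ 9.9616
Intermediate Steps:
b(A) = 4 + A (b(A) = A + 4 = 4 + A)
D(h, Z) = 4*Z + h*(Z + h + (2 + h)*(4 + Z + h)) (D(h, Z) = ((h + Z) + (h + 2)*(h + (4 + Z)))*h + 4*Z = ((Z + h) + (2 + h)*(4 + Z + h))*h + 4*Z = (Z + h + (2 + h)*(4 + Z + h))*h + 4*Z = h*(Z + h + (2 + h)*(4 + Z + h)) + 4*Z = 4*Z + h*(Z + h + (2 + h)*(4 + Z + h)))
(7196/5779)*D(1, P) = (7196/5779)*(1**3 + 4*(-1) + 7*1**2 + 8*1 - 1*1**2 + 3*(-1)*1) = (7196*(1/5779))*(1 - 4 + 7*1 + 8 - 1*1 - 3) = 7196*(1 - 4 + 7 + 8 - 1 - 3)/5779 = (7196/5779)*8 = 57568/5779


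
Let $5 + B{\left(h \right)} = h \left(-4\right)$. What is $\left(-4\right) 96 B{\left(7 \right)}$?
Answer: $12672$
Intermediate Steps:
$B{\left(h \right)} = -5 - 4 h$ ($B{\left(h \right)} = -5 + h \left(-4\right) = -5 - 4 h$)
$\left(-4\right) 96 B{\left(7 \right)} = \left(-4\right) 96 \left(-5 - 28\right) = - 384 \left(-5 - 28\right) = \left(-384\right) \left(-33\right) = 12672$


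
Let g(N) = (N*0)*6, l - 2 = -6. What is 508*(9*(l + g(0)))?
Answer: -18288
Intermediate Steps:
l = -4 (l = 2 - 6 = -4)
g(N) = 0 (g(N) = 0*6 = 0)
508*(9*(l + g(0))) = 508*(9*(-4 + 0)) = 508*(9*(-4)) = 508*(-36) = -18288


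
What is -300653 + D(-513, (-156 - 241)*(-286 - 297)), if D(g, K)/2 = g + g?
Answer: -302705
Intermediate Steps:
D(g, K) = 4*g (D(g, K) = 2*(g + g) = 2*(2*g) = 4*g)
-300653 + D(-513, (-156 - 241)*(-286 - 297)) = -300653 + 4*(-513) = -300653 - 2052 = -302705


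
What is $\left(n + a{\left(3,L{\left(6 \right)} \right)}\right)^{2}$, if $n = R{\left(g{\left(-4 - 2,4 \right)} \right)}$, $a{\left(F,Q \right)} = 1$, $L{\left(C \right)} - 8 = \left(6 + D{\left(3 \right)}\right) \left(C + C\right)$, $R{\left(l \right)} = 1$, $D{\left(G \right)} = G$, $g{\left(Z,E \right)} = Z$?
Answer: $4$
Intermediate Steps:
$L{\left(C \right)} = 8 + 18 C$ ($L{\left(C \right)} = 8 + \left(6 + 3\right) \left(C + C\right) = 8 + 9 \cdot 2 C = 8 + 18 C$)
$n = 1$
$\left(n + a{\left(3,L{\left(6 \right)} \right)}\right)^{2} = \left(1 + 1\right)^{2} = 2^{2} = 4$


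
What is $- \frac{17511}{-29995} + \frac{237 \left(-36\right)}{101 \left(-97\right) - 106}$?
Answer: $\frac{143109591}{99013495} \approx 1.4454$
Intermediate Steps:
$- \frac{17511}{-29995} + \frac{237 \left(-36\right)}{101 \left(-97\right) - 106} = \left(-17511\right) \left(- \frac{1}{29995}\right) - \frac{8532}{-9797 - 106} = \frac{17511}{29995} - \frac{8532}{-9903} = \frac{17511}{29995} - - \frac{2844}{3301} = \frac{17511}{29995} + \frac{2844}{3301} = \frac{143109591}{99013495}$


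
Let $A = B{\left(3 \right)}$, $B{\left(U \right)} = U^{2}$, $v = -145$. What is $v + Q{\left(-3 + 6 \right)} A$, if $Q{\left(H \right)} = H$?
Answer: $-118$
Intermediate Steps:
$A = 9$ ($A = 3^{2} = 9$)
$v + Q{\left(-3 + 6 \right)} A = -145 + \left(-3 + 6\right) 9 = -145 + 3 \cdot 9 = -145 + 27 = -118$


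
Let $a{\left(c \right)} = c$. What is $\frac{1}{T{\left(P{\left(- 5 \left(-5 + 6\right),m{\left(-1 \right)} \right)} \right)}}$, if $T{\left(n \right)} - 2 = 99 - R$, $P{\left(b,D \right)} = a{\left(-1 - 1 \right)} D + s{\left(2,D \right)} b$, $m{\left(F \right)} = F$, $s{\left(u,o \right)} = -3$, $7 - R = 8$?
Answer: $\frac{1}{102} \approx 0.0098039$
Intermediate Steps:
$R = -1$ ($R = 7 - 8 = -1$)
$P{\left(b,D \right)} = - 3 b - 2 D$ ($P{\left(b,D \right)} = \left(-1 - 1\right) D - 3 b = - 2 D - 3 b = - 3 b - 2 D$)
$T{\left(n \right)} = 102$ ($T{\left(n \right)} = 2 + \left(99 - -1\right) = 2 + \left(99 + 1\right) = 2 + 100 = 102$)
$\frac{1}{T{\left(P{\left(- 5 \left(-5 + 6\right),m{\left(-1 \right)} \right)} \right)}} = \frac{1}{102}$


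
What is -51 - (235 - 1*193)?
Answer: -93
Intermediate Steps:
-51 - (235 - 1*193) = -51 - (235 - 193) = -51 - 1*42 = -51 - 42 = -93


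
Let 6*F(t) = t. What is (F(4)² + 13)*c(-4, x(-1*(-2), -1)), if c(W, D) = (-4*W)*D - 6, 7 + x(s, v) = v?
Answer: -16214/9 ≈ -1801.6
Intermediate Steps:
x(s, v) = -7 + v
F(t) = t/6
c(W, D) = -6 - 4*D*W (c(W, D) = -4*D*W - 6 = -6 - 4*D*W)
(F(4)² + 13)*c(-4, x(-1*(-2), -1)) = (((⅙)*4)² + 13)*(-6 - 4*(-7 - 1)*(-4)) = ((⅔)² + 13)*(-6 - 4*(-8)*(-4)) = (4/9 + 13)*(-6 - 128) = (121/9)*(-134) = -16214/9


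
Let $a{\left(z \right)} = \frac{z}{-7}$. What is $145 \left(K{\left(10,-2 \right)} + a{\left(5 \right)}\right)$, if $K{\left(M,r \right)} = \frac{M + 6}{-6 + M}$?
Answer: $\frac{3335}{7} \approx 476.43$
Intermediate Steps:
$a{\left(z \right)} = - \frac{z}{7}$ ($a{\left(z \right)} = z \left(- \frac{1}{7}\right) = - \frac{z}{7}$)
$K{\left(M,r \right)} = \frac{6 + M}{-6 + M}$
$145 \left(K{\left(10,-2 \right)} + a{\left(5 \right)}\right) = 145 \left(\frac{6 + 10}{-6 + 10} - \frac{5}{7}\right) = 145 \left(\frac{1}{4} \cdot 16 - \frac{5}{7}\right) = 145 \left(4 - \frac{5}{7}\right) = 145 \cdot \frac{23}{7} = \frac{3335}{7}$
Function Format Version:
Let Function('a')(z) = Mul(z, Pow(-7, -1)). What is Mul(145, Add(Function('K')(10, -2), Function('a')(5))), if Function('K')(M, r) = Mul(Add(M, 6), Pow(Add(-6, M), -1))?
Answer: Rational(3335, 7) ≈ 476.43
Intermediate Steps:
Function('a')(z) = Mul(Rational(-1, 7), z) (Function('a')(z) = Mul(z, Rational(-1, 7)) = Mul(Rational(-1, 7), z))
Function('K')(M, r) = Mul(Pow(Add(-6, M), -1), Add(6, M)) (Function('K')(M, r) = Mul(Add(6, M), Pow(Add(-6, M), -1)) = Mul(Pow(Add(-6, M), -1), Add(6, M)))
Mul(145, Add(Function('K')(10, -2), Function('a')(5))) = Mul(145, Add(Mul(Pow(Add(-6, 10), -1), Add(6, 10)), Mul(Rational(-1, 7), 5))) = Mul(145, Add(Mul(Pow(4, -1), 16), Rational(-5, 7))) = Mul(145, Add(Mul(Rational(1, 4), 16), Rational(-5, 7))) = Mul(145, Add(4, Rational(-5, 7))) = Mul(145, Rational(23, 7)) = Rational(3335, 7)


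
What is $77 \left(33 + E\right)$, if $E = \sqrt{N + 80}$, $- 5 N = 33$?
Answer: $2541 + \frac{77 \sqrt{1835}}{5} \approx 3200.7$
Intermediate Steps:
$N = - \frac{33}{5}$ ($N = \left(- \frac{1}{5}\right) 33 = - \frac{33}{5} \approx -6.6$)
$E = \frac{\sqrt{1835}}{5}$ ($E = \sqrt{- \frac{33}{5} + 80} = \sqrt{\frac{367}{5}} = \frac{\sqrt{1835}}{5} \approx 8.5674$)
$77 \left(33 + E\right) = 77 \left(33 + \frac{\sqrt{1835}}{5}\right) = 2541 + \frac{77 \sqrt{1835}}{5}$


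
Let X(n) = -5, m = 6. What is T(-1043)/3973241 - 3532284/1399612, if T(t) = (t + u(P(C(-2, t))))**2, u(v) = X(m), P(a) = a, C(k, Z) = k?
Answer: -3124354038599/1390248945623 ≈ -2.2473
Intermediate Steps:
u(v) = -5
T(t) = (-5 + t)**2 (T(t) = (t - 5)**2 = (-5 + t)**2)
T(-1043)/3973241 - 3532284/1399612 = (-5 - 1043)**2/3973241 - 3532284/1399612 = (-1048)**2*(1/3973241) - 3532284*1/1399612 = 1098304*(1/3973241) - 883071/349903 = 1098304/3973241 - 883071/349903 = -3124354038599/1390248945623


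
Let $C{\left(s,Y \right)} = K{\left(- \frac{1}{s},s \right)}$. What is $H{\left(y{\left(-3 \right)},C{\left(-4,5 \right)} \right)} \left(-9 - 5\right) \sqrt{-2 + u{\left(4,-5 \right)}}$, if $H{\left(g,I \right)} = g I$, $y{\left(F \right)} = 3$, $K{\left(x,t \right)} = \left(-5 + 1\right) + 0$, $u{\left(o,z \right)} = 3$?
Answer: $168$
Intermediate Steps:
$K{\left(x,t \right)} = -4$ ($K{\left(x,t \right)} = -4 + 0 = -4$)
$C{\left(s,Y \right)} = -4$
$H{\left(g,I \right)} = I g$
$H{\left(y{\left(-3 \right)},C{\left(-4,5 \right)} \right)} \left(-9 - 5\right) \sqrt{-2 + u{\left(4,-5 \right)}} = \left(-4\right) 3 \left(-9 - 5\right) \sqrt{-2 + 3} = - 12 \left(-9 - 5\right) \sqrt{1} = \left(-12\right) \left(-14\right) 1 = 168 \cdot 1 = 168$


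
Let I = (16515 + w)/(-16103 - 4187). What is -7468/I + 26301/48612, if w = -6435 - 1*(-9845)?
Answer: 491099489871/64572940 ≈ 7605.3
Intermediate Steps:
w = 3410 (w = -6435 + 9845 = 3410)
I = -3985/4058 (I = (16515 + 3410)/(-16103 - 4187) = 19925/(-20290) = 19925*(-1/20290) = -3985/4058 ≈ -0.98201)
-7468/I + 26301/48612 = -7468/(-3985/4058) + 26301/48612 = -7468*(-4058/3985) + 26301*(1/48612) = 30305144/3985 + 8767/16204 = 491099489871/64572940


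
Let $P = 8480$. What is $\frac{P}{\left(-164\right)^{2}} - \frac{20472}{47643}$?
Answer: $- \frac{3054214}{26695961} \approx -0.11441$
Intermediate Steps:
$\frac{P}{\left(-164\right)^{2}} - \frac{20472}{47643} = \frac{8480}{\left(-164\right)^{2}} - \frac{20472}{47643} = \frac{8480}{26896} - \frac{6824}{15881} = 8480 \cdot \frac{1}{26896} - \frac{6824}{15881} = \frac{530}{1681} - \frac{6824}{15881} = - \frac{3054214}{26695961}$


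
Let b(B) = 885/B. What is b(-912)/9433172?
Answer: -295/2867684288 ≈ -1.0287e-7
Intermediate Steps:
b(-912)/9433172 = (885/(-912))/9433172 = (885*(-1/912))*(1/9433172) = -295/304*1/9433172 = -295/2867684288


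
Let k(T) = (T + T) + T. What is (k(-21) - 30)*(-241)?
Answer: 22413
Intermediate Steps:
k(T) = 3*T (k(T) = 2*T + T = 3*T)
(k(-21) - 30)*(-241) = (3*(-21) - 30)*(-241) = (-63 - 30)*(-241) = -93*(-241) = 22413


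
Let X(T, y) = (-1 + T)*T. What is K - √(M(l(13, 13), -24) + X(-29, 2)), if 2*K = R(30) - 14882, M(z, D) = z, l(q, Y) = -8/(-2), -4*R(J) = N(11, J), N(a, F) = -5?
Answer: -59523/8 - √874 ≈ -7469.9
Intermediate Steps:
R(J) = 5/4 (R(J) = -¼*(-5) = 5/4)
l(q, Y) = 4 (l(q, Y) = -8*(-½) = 4)
X(T, y) = T*(-1 + T)
K = -59523/8 (K = (5/4 - 14882)/2 = (½)*(-59523/4) = -59523/8 ≈ -7440.4)
K - √(M(l(13, 13), -24) + X(-29, 2)) = -59523/8 - √(4 - 29*(-1 - 29)) = -59523/8 - √(4 - 29*(-30)) = -59523/8 - √(4 + 870) = -59523/8 - √874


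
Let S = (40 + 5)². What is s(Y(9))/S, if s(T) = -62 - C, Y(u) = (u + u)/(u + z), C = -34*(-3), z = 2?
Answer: -164/2025 ≈ -0.080988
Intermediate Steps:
C = 102
Y(u) = 2*u/(2 + u) (Y(u) = (u + u)/(u + 2) = (2*u)/(2 + u) = 2*u/(2 + u))
s(T) = -164 (s(T) = -62 - 1*102 = -62 - 102 = -164)
S = 2025 (S = 45² = 2025)
s(Y(9))/S = -164/2025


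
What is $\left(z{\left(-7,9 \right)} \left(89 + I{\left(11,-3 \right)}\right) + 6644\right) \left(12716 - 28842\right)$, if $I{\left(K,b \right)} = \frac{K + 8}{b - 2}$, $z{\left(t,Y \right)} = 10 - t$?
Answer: $- \frac{652490212}{5} \approx -1.305 \cdot 10^{8}$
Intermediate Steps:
$I{\left(K,b \right)} = \frac{8 + K}{-2 + b}$
$\left(z{\left(-7,9 \right)} \left(89 + I{\left(11,-3 \right)}\right) + 6644\right) \left(12716 - 28842\right) = \left(\left(10 - -7\right) \left(89 + \frac{8 + 11}{-2 - 3}\right) + 6644\right) \left(12716 - 28842\right) = \left(\left(10 + 7\right) \left(89 + \frac{1}{-5} \cdot 19\right) + 6644\right) \left(-16126\right) = \left(17 \left(89 - \frac{19}{5}\right) + 6644\right) \left(-16126\right) = \left(17 \cdot \frac{426}{5} + 6644\right) \left(-16126\right) = \left(\frac{7242}{5} + 6644\right) \left(-16126\right) = \frac{40462}{5} \left(-16126\right) = - \frac{652490212}{5}$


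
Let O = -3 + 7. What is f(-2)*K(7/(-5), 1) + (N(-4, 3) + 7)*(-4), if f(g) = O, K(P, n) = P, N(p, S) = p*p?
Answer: -488/5 ≈ -97.600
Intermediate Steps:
N(p, S) = p²
O = 4
f(g) = 4
f(-2)*K(7/(-5), 1) + (N(-4, 3) + 7)*(-4) = 4*(7/(-5)) + ((-4)² + 7)*(-4) = 4*(7*(-⅕)) + (16 + 7)*(-4) = 4*(-7/5) + 23*(-4) = -28/5 - 92 = -488/5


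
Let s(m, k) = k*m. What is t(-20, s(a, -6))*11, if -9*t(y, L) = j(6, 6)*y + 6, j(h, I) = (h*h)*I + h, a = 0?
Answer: 16258/3 ≈ 5419.3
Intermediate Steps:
j(h, I) = h + I*h² (j(h, I) = h²*I + h = I*h² + h = h + I*h²)
t(y, L) = -⅔ - 74*y/3 (t(y, L) = -((6*(1 + 6*6))*y + 6)/9 = -((6*(1 + 36))*y + 6)/9 = -((6*37)*y + 6)/9 = -(222*y + 6)/9 = -(6 + 222*y)/9 = -⅔ - 74*y/3)
t(-20, s(a, -6))*11 = (-⅔ - 74/3*(-20))*11 = (-⅔ + 1480/3)*11 = (1478/3)*11 = 16258/3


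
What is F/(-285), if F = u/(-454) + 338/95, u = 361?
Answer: -39719/4097350 ≈ -0.0096938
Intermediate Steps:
F = 119157/43130 (F = 361/(-454) + 338/95 = 361*(-1/454) + 338*(1/95) = -361/454 + 338/95 = 119157/43130 ≈ 2.7627)
F/(-285) = (119157/43130)/(-285) = (119157/43130)*(-1/285) = -39719/4097350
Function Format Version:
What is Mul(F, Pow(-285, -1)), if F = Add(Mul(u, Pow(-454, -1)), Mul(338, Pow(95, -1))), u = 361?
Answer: Rational(-39719, 4097350) ≈ -0.0096938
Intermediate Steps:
F = Rational(119157, 43130) (F = Add(Mul(361, Pow(-454, -1)), Mul(338, Pow(95, -1))) = Add(Mul(361, Rational(-1, 454)), Mul(338, Rational(1, 95))) = Add(Rational(-361, 454), Rational(338, 95)) = Rational(119157, 43130) ≈ 2.7627)
Mul(F, Pow(-285, -1)) = Mul(Rational(119157, 43130), Pow(-285, -1)) = Mul(Rational(119157, 43130), Rational(-1, 285)) = Rational(-39719, 4097350)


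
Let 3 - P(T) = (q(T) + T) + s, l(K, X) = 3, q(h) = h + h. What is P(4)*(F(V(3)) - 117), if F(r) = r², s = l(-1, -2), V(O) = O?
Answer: 1296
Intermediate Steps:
q(h) = 2*h
s = 3
P(T) = -3*T (P(T) = 3 - ((2*T + T) + 3) = 3 - (3*T + 3) = 3 - (3 + 3*T) = 3 + (-3 - 3*T) = -3*T)
P(4)*(F(V(3)) - 117) = (-3*4)*(3² - 117) = -12*(9 - 117) = -12*(-108) = 1296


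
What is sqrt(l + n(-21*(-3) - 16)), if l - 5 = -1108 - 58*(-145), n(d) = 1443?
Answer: 25*sqrt(14) ≈ 93.541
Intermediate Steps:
l = 7307 (l = 5 + (-1108 - 58*(-145)) = 5 + (-1108 + 8410) = 5 + 7302 = 7307)
sqrt(l + n(-21*(-3) - 16)) = sqrt(7307 + 1443) = sqrt(8750) = 25*sqrt(14)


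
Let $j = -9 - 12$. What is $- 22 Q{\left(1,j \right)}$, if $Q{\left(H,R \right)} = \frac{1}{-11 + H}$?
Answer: $\frac{11}{5} \approx 2.2$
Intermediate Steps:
$j = -21$
$- 22 Q{\left(1,j \right)} = - \frac{22}{-11 + 1} = - \frac{22}{-10} = \left(-22\right) \left(- \frac{1}{10}\right) = \frac{11}{5}$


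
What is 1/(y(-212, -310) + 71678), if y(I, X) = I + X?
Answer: 1/71156 ≈ 1.4054e-5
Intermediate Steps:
1/(y(-212, -310) + 71678) = 1/((-212 - 310) + 71678) = 1/(-522 + 71678) = 1/71156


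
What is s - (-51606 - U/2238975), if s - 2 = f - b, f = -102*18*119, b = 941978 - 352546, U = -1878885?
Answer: -37630146293/49755 ≈ -7.5631e+5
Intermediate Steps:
b = 589432
f = -218484 (f = -1836*119 = -218484)
s = -807914 (s = 2 + (-218484 - 1*589432) = 2 + (-218484 - 589432) = 2 - 807916 = -807914)
s - (-51606 - U/2238975) = -807914 - (-51606 - (-1878885)/2238975) = -807914 - (-51606 - 1*(-41753/49755)) = -807914 - (-51606 + 41753/49755) = -807914 - 1*(-2567614777/49755) = -807914 + 2567614777/49755 = -37630146293/49755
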